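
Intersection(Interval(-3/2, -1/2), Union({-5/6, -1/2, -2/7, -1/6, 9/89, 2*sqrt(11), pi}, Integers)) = Union({-5/6, -1/2}, Range(-1, 0, 1))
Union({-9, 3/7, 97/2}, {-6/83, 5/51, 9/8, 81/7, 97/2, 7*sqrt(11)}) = {-9, -6/83, 5/51, 3/7, 9/8, 81/7, 97/2, 7*sqrt(11)}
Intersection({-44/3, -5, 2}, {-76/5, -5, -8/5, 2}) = {-5, 2}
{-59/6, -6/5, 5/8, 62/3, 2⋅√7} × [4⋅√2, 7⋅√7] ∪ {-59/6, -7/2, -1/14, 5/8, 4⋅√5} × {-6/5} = ({-59/6, -7/2, -1/14, 5/8, 4⋅√5} × {-6/5}) ∪ ({-59/6, -6/5, 5/8, 62/3, 2⋅√7} × [4⋅√2, 7⋅√7])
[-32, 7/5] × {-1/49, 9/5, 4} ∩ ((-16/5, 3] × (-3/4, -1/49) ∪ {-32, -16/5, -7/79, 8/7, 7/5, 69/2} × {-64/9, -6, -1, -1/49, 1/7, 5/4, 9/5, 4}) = {-32, -16/5, -7/79, 8/7, 7/5} × {-1/49, 9/5, 4}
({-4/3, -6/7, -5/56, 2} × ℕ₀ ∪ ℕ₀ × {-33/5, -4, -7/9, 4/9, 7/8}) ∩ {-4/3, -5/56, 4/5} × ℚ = {-4/3, -5/56} × ℕ₀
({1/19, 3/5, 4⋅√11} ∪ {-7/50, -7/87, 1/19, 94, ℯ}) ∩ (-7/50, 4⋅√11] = {-7/87, 1/19, 3/5, 4⋅√11, ℯ}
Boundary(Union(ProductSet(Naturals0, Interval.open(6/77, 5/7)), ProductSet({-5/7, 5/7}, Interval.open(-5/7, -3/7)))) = Union(ProductSet({-5/7, 5/7}, Interval(-5/7, -3/7)), ProductSet(Naturals0, Interval(6/77, 5/7)))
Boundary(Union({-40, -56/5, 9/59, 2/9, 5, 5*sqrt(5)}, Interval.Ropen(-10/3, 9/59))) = {-40, -56/5, -10/3, 9/59, 2/9, 5, 5*sqrt(5)}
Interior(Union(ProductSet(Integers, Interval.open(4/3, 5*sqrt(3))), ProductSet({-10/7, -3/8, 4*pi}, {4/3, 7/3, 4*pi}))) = EmptySet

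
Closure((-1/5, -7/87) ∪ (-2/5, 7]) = [-2/5, 7]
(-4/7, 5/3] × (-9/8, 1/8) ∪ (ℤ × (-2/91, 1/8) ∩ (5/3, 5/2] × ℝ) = ({2} × (-2/91, 1/8)) ∪ ((-4/7, 5/3] × (-9/8, 1/8))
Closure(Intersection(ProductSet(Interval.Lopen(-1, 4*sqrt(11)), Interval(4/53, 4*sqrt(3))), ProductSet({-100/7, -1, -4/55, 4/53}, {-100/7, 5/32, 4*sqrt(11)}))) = ProductSet({-4/55, 4/53}, {5/32})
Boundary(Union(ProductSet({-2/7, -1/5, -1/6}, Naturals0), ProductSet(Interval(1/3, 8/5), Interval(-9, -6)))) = Union(ProductSet({1/3, 8/5}, Interval(-9, -6)), ProductSet({-2/7, -1/5, -1/6}, Union(Complement(Naturals0, Interval.open(-9, -6)), Naturals0)), ProductSet(Interval(1/3, 8/5), {-9, -6}))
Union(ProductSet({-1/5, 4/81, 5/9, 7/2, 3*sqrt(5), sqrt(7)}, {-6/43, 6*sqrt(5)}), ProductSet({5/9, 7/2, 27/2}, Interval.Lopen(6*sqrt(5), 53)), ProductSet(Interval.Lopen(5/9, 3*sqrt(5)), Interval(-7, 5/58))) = Union(ProductSet({5/9, 7/2, 27/2}, Interval.Lopen(6*sqrt(5), 53)), ProductSet({-1/5, 4/81, 5/9, 7/2, 3*sqrt(5), sqrt(7)}, {-6/43, 6*sqrt(5)}), ProductSet(Interval.Lopen(5/9, 3*sqrt(5)), Interval(-7, 5/58)))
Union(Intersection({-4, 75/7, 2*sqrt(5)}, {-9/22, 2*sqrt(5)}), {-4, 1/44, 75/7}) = {-4, 1/44, 75/7, 2*sqrt(5)}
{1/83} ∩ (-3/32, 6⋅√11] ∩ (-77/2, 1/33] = {1/83}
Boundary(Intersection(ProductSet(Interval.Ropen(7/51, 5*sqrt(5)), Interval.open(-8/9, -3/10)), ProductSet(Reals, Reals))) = Union(ProductSet({7/51, 5*sqrt(5)}, Interval(-8/9, -3/10)), ProductSet(Interval(7/51, 5*sqrt(5)), {-8/9, -3/10}))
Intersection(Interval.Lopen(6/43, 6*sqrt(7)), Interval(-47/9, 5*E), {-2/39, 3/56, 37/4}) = {37/4}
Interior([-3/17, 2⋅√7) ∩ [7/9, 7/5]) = (7/9, 7/5)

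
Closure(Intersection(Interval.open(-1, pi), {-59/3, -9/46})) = {-9/46}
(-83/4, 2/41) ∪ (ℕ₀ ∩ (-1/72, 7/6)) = (-83/4, 2/41) ∪ {0, 1}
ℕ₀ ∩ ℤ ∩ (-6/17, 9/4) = {0, 1, 2}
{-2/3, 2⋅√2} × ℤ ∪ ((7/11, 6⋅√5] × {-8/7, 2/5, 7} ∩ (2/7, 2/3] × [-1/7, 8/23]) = {-2/3, 2⋅√2} × ℤ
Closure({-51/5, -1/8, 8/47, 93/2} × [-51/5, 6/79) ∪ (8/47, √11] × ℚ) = ([8/47, √11] × ℝ) ∪ ({-51/5, -1/8, 8/47, 93/2} × [-51/5, 6/79])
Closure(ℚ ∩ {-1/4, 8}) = {-1/4, 8}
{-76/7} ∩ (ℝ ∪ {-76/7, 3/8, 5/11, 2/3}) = {-76/7}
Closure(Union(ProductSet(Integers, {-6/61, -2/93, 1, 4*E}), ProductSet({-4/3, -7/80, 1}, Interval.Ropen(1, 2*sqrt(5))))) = Union(ProductSet({-4/3, -7/80, 1}, Interval(1, 2*sqrt(5))), ProductSet(Integers, {-6/61, -2/93, 1, 4*E}))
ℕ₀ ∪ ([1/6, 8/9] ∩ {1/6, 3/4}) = ℕ₀ ∪ {1/6, 3/4}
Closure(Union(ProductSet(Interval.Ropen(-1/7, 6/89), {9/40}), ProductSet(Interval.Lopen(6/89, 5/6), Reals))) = Union(ProductSet(Interval(-1/7, 6/89), {9/40}), ProductSet(Interval(6/89, 5/6), Reals))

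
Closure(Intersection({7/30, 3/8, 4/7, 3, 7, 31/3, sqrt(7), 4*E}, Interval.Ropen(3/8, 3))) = {3/8, 4/7, sqrt(7)}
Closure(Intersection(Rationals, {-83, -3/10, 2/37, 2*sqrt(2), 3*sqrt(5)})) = {-83, -3/10, 2/37}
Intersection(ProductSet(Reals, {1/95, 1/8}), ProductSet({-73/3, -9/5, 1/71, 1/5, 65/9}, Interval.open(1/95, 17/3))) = ProductSet({-73/3, -9/5, 1/71, 1/5, 65/9}, {1/8})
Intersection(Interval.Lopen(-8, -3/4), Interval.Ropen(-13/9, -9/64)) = Interval(-13/9, -3/4)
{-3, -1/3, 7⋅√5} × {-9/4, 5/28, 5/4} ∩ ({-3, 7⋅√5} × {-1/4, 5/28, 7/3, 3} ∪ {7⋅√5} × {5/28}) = {-3, 7⋅√5} × {5/28}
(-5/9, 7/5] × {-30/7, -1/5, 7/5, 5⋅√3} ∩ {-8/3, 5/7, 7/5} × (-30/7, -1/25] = {5/7, 7/5} × {-1/5}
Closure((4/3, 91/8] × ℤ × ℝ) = [4/3, 91/8] × ℤ × ℝ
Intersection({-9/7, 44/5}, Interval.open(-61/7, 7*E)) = {-9/7, 44/5}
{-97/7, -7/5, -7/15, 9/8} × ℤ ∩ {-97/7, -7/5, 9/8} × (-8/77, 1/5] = {-97/7, -7/5, 9/8} × {0}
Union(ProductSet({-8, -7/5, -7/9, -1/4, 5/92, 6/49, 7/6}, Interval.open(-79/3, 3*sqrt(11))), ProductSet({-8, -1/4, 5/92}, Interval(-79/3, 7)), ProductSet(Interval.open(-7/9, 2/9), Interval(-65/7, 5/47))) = Union(ProductSet({-8, -1/4, 5/92}, Interval(-79/3, 7)), ProductSet({-8, -7/5, -7/9, -1/4, 5/92, 6/49, 7/6}, Interval.open(-79/3, 3*sqrt(11))), ProductSet(Interval.open(-7/9, 2/9), Interval(-65/7, 5/47)))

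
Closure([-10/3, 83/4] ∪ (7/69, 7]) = [-10/3, 83/4]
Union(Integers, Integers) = Integers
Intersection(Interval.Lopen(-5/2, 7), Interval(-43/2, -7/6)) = Interval.Lopen(-5/2, -7/6)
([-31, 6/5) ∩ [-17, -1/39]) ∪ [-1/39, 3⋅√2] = [-17, 3⋅√2]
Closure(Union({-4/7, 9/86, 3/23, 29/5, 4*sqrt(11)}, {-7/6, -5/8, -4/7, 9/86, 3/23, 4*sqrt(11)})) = {-7/6, -5/8, -4/7, 9/86, 3/23, 29/5, 4*sqrt(11)}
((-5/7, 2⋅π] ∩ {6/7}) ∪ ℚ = ℚ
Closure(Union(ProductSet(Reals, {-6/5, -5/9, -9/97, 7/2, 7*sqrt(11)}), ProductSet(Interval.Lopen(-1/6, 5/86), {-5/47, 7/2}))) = Union(ProductSet(Interval(-1/6, 5/86), {-5/47, 7/2}), ProductSet(Reals, {-6/5, -5/9, -9/97, 7/2, 7*sqrt(11)}))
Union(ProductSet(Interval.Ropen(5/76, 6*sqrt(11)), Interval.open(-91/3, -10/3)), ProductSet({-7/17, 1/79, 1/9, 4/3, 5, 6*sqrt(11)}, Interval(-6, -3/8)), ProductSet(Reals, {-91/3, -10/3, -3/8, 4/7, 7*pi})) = Union(ProductSet({-7/17, 1/79, 1/9, 4/3, 5, 6*sqrt(11)}, Interval(-6, -3/8)), ProductSet(Interval.Ropen(5/76, 6*sqrt(11)), Interval.open(-91/3, -10/3)), ProductSet(Reals, {-91/3, -10/3, -3/8, 4/7, 7*pi}))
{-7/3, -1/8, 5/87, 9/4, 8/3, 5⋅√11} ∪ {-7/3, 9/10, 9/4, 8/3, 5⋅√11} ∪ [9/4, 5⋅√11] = {-7/3, -1/8, 5/87, 9/10} ∪ [9/4, 5⋅√11]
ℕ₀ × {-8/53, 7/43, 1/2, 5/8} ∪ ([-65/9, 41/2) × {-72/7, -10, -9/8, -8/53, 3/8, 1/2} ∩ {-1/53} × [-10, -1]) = ({-1/53} × {-10, -9/8}) ∪ (ℕ₀ × {-8/53, 7/43, 1/2, 5/8})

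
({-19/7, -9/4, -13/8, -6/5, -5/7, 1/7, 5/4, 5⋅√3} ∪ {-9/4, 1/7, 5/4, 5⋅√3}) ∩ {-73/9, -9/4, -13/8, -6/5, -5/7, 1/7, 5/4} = {-9/4, -13/8, -6/5, -5/7, 1/7, 5/4}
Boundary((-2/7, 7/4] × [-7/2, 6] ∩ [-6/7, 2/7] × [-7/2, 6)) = ({-2/7, 2/7} × [-7/2, 6]) ∪ ([-2/7, 2/7] × {-7/2, 6})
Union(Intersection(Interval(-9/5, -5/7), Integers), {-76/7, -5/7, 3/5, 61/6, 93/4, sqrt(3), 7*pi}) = Union({-76/7, -5/7, 3/5, 61/6, 93/4, sqrt(3), 7*pi}, Range(-1, 0, 1))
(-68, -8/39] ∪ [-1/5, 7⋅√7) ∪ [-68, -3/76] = [-68, 7⋅√7)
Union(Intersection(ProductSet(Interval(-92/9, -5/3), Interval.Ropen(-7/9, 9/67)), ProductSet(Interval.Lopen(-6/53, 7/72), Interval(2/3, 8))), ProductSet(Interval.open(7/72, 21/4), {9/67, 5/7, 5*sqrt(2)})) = ProductSet(Interval.open(7/72, 21/4), {9/67, 5/7, 5*sqrt(2)})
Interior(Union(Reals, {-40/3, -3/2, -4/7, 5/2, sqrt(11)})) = Reals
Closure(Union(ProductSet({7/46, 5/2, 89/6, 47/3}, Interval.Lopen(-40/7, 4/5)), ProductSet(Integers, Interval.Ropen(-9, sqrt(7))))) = Union(ProductSet({7/46, 5/2, 89/6, 47/3}, Interval(-40/7, 4/5)), ProductSet(Integers, Interval(-9, sqrt(7))))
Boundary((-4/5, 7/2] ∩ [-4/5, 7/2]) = {-4/5, 7/2}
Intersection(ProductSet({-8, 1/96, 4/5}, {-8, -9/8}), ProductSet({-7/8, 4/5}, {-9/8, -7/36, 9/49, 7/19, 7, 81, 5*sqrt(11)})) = ProductSet({4/5}, {-9/8})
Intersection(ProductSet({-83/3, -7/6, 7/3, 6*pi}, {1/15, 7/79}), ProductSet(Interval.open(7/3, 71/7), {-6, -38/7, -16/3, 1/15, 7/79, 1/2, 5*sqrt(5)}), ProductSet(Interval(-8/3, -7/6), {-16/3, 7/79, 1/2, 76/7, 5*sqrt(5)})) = EmptySet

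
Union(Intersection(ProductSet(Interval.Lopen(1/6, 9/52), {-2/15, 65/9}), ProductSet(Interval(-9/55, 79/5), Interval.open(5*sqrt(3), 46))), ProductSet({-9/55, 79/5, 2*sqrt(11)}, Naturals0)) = ProductSet({-9/55, 79/5, 2*sqrt(11)}, Naturals0)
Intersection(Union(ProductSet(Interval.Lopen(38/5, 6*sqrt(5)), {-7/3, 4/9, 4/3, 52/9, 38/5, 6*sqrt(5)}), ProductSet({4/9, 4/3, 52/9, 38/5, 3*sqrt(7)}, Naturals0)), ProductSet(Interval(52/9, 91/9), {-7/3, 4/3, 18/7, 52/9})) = ProductSet(Interval.Lopen(38/5, 91/9), {-7/3, 4/3, 52/9})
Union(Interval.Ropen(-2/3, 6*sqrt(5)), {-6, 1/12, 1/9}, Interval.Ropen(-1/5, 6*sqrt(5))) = Union({-6}, Interval.Ropen(-2/3, 6*sqrt(5)))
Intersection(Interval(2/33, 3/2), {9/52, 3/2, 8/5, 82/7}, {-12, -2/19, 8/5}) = EmptySet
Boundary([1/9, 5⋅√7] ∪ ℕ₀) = {1/9, 5⋅√7} ∪ (ℕ₀ \ (1/9, 5⋅√7))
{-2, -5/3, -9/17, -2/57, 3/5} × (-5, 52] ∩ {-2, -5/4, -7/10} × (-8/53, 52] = {-2} × (-8/53, 52]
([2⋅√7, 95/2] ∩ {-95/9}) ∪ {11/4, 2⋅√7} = {11/4, 2⋅√7}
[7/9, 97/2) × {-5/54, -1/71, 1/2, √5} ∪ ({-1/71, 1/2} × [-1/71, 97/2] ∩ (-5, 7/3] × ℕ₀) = ({-1/71, 1/2} × {0, 1, …, 48}) ∪ ([7/9, 97/2) × {-5/54, -1/71, 1/2, √5})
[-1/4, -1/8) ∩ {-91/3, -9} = ∅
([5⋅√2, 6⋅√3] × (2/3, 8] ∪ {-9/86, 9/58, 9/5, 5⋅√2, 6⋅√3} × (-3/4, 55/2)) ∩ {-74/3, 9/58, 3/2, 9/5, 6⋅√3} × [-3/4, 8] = {9/58, 9/5, 6⋅√3} × (-3/4, 8]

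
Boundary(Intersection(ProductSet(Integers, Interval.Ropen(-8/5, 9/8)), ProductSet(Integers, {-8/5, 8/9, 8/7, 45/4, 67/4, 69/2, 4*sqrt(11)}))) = ProductSet(Integers, {-8/5, 8/9})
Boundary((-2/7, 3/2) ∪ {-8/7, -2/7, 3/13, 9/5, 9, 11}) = {-8/7, -2/7, 3/2, 9/5, 9, 11}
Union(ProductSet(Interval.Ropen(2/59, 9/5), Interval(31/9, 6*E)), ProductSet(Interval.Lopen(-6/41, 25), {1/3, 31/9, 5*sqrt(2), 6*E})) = Union(ProductSet(Interval.Lopen(-6/41, 25), {1/3, 31/9, 5*sqrt(2), 6*E}), ProductSet(Interval.Ropen(2/59, 9/5), Interval(31/9, 6*E)))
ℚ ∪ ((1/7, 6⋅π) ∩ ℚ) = ℚ ∪ (ℚ ∩ (1/7, 6⋅π))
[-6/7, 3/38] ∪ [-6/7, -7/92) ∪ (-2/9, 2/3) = [-6/7, 2/3)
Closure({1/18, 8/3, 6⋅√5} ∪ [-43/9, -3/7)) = [-43/9, -3/7] ∪ {1/18, 8/3, 6⋅√5}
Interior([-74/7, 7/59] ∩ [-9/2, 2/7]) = (-9/2, 7/59)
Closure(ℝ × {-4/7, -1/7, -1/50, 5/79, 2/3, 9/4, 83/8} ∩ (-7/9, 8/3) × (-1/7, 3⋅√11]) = [-7/9, 8/3] × {-1/50, 5/79, 2/3, 9/4}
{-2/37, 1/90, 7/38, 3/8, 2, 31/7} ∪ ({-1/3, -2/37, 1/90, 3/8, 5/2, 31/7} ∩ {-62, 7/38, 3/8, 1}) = {-2/37, 1/90, 7/38, 3/8, 2, 31/7}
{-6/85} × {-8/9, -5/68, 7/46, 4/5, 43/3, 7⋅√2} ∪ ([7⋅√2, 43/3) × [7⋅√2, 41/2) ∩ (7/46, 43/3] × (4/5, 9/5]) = {-6/85} × {-8/9, -5/68, 7/46, 4/5, 43/3, 7⋅√2}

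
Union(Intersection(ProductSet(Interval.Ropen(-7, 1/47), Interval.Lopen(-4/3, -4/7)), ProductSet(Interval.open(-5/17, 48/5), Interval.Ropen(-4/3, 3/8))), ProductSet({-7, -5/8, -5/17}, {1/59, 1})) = Union(ProductSet({-7, -5/8, -5/17}, {1/59, 1}), ProductSet(Interval.open(-5/17, 1/47), Interval.Lopen(-4/3, -4/7)))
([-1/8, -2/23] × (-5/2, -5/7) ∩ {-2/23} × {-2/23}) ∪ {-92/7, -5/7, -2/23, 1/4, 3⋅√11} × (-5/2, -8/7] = {-92/7, -5/7, -2/23, 1/4, 3⋅√11} × (-5/2, -8/7]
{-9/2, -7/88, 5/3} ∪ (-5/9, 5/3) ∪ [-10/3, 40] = {-9/2} ∪ [-10/3, 40]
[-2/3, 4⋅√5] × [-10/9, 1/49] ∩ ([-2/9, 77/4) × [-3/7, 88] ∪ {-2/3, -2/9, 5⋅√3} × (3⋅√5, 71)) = [-2/9, 4⋅√5] × [-3/7, 1/49]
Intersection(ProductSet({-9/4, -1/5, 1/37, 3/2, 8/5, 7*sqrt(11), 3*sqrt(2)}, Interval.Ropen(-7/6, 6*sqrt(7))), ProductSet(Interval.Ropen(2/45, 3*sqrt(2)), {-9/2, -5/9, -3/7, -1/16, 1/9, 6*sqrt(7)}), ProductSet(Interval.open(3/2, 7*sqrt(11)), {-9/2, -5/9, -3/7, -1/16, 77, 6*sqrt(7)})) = ProductSet({8/5}, {-5/9, -3/7, -1/16})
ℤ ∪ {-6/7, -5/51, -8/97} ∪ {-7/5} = ℤ ∪ {-7/5, -6/7, -5/51, -8/97}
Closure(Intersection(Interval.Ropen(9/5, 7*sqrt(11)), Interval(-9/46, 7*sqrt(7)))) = Interval(9/5, 7*sqrt(7))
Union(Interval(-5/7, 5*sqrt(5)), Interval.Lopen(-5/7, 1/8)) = Interval(-5/7, 5*sqrt(5))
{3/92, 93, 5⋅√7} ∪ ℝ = ℝ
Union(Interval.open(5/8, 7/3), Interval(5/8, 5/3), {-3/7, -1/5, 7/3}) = Union({-3/7, -1/5}, Interval(5/8, 7/3))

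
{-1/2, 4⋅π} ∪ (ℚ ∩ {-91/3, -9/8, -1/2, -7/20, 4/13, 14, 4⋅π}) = {-91/3, -9/8, -1/2, -7/20, 4/13, 14, 4⋅π}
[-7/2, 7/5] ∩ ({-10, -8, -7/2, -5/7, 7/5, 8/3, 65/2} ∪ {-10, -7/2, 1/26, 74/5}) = {-7/2, -5/7, 1/26, 7/5}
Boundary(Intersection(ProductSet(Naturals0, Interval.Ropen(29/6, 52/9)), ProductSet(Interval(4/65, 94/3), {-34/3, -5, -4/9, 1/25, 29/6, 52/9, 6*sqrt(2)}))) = ProductSet(Range(1, 32, 1), {29/6})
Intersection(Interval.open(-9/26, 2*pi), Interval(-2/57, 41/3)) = Interval.Ropen(-2/57, 2*pi)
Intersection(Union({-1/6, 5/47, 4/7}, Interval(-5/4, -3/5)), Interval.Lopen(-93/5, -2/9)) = Interval(-5/4, -3/5)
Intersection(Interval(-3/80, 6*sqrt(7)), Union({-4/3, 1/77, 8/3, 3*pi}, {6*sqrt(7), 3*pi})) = {1/77, 8/3, 6*sqrt(7), 3*pi}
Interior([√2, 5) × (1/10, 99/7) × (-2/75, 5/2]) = (√2, 5) × (1/10, 99/7) × (-2/75, 5/2)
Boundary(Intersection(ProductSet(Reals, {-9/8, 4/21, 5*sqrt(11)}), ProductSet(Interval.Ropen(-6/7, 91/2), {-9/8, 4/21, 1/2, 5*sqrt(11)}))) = ProductSet(Interval(-6/7, 91/2), {-9/8, 4/21, 5*sqrt(11)})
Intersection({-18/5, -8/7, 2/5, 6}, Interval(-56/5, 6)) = {-18/5, -8/7, 2/5, 6}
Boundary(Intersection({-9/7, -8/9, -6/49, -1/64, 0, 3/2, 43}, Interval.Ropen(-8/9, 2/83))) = {-8/9, -6/49, -1/64, 0}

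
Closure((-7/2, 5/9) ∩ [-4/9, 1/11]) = [-4/9, 1/11]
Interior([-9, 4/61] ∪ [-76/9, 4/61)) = (-9, 4/61)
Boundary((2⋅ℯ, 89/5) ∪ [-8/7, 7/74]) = {-8/7, 7/74, 89/5, 2⋅ℯ}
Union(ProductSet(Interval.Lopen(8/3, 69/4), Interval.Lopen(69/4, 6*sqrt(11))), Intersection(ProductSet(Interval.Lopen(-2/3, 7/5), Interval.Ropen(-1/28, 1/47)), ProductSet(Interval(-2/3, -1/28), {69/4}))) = ProductSet(Interval.Lopen(8/3, 69/4), Interval.Lopen(69/4, 6*sqrt(11)))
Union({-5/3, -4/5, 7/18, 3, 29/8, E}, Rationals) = Union({E}, Rationals)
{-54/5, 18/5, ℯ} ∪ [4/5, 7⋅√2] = {-54/5} ∪ [4/5, 7⋅√2]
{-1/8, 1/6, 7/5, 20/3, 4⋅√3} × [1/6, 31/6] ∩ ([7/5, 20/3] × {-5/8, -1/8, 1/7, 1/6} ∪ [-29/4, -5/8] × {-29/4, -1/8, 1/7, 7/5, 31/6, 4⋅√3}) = {7/5, 20/3} × {1/6}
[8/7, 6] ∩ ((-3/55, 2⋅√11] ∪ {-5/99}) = [8/7, 6]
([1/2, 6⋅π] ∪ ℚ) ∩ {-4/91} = {-4/91}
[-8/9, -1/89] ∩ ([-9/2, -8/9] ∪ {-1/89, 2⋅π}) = {-8/9, -1/89}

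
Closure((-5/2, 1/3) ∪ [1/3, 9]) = [-5/2, 9]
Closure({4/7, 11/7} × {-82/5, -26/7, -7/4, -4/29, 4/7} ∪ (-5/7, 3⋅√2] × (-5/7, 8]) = ({4/7, 11/7} × {-82/5, -26/7, -7/4, -4/29, 4/7}) ∪ ({-5/7, 3⋅√2} × [-5/7, 8]) ∪ ([-5/7, 3⋅√2] × {-5/7, 8}) ∪ ((-5/7, 3⋅√2] × (-5/7, 8])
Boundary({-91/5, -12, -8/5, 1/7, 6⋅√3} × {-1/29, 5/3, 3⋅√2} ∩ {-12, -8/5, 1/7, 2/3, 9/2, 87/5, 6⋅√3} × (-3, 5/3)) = {-12, -8/5, 1/7, 6⋅√3} × {-1/29}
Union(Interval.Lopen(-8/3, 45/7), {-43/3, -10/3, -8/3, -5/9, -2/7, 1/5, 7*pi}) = Union({-43/3, -10/3, 7*pi}, Interval(-8/3, 45/7))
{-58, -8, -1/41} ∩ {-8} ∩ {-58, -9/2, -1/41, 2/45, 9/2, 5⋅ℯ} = ∅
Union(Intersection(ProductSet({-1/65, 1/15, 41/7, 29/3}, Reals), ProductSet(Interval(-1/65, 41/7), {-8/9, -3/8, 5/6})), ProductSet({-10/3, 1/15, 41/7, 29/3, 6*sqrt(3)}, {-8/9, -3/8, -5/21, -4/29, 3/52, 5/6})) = Union(ProductSet({-1/65, 1/15, 41/7}, {-8/9, -3/8, 5/6}), ProductSet({-10/3, 1/15, 41/7, 29/3, 6*sqrt(3)}, {-8/9, -3/8, -5/21, -4/29, 3/52, 5/6}))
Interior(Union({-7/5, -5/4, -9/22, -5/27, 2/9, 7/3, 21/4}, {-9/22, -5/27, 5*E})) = EmptySet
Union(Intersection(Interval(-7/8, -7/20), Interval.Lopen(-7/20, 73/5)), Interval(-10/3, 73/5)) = Interval(-10/3, 73/5)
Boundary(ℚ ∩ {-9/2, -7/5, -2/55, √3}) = {-9/2, -7/5, -2/55}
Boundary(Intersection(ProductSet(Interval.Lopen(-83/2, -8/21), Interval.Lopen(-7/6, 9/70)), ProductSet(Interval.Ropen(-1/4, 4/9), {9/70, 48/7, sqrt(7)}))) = EmptySet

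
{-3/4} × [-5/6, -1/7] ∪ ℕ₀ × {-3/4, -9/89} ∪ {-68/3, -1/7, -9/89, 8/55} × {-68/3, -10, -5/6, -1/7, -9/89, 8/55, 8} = (ℕ₀ × {-3/4, -9/89}) ∪ ({-3/4} × [-5/6, -1/7]) ∪ ({-68/3, -1/7, -9/89, 8/55} × {-68/3, -10, -5/6, -1/7, -9/89, 8/55, 8})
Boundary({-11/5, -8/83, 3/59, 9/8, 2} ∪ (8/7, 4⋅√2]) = {-11/5, -8/83, 3/59, 9/8, 8/7, 4⋅√2}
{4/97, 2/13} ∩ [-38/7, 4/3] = {4/97, 2/13}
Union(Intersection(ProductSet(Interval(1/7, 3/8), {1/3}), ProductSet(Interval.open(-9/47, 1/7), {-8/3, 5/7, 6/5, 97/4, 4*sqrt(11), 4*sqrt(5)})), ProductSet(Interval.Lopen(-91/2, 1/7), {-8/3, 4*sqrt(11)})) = ProductSet(Interval.Lopen(-91/2, 1/7), {-8/3, 4*sqrt(11)})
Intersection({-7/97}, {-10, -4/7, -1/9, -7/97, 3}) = {-7/97}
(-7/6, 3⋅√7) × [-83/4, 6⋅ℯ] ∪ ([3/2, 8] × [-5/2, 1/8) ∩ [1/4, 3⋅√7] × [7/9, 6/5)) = (-7/6, 3⋅√7) × [-83/4, 6⋅ℯ]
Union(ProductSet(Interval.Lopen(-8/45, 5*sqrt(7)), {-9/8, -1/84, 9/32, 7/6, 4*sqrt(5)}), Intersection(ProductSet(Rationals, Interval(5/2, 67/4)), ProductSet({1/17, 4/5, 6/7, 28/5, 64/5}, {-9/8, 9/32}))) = ProductSet(Interval.Lopen(-8/45, 5*sqrt(7)), {-9/8, -1/84, 9/32, 7/6, 4*sqrt(5)})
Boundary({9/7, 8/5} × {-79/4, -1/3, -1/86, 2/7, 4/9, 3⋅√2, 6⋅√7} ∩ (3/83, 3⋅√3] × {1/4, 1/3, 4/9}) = {9/7, 8/5} × {4/9}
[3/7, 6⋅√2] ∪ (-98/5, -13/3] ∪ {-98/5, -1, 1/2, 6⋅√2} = [-98/5, -13/3] ∪ {-1} ∪ [3/7, 6⋅√2]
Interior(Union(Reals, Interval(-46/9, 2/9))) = Interval(-oo, oo)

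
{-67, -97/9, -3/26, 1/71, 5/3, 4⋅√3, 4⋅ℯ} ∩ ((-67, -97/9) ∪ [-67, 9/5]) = {-67, -97/9, -3/26, 1/71, 5/3}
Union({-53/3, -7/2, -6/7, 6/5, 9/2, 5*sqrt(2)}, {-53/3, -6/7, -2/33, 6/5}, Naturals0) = Union({-53/3, -7/2, -6/7, -2/33, 6/5, 9/2, 5*sqrt(2)}, Naturals0)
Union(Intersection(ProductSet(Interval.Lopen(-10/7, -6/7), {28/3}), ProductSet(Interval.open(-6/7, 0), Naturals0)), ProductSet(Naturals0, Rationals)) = ProductSet(Naturals0, Rationals)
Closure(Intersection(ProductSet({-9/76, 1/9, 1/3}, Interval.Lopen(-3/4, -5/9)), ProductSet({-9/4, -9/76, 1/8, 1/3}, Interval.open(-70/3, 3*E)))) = ProductSet({-9/76, 1/3}, Interval(-3/4, -5/9))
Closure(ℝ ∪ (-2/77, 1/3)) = (-∞, ∞)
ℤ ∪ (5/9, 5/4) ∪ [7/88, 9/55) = ℤ ∪ [7/88, 9/55) ∪ (5/9, 5/4)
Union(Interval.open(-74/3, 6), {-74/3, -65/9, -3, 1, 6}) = Interval(-74/3, 6)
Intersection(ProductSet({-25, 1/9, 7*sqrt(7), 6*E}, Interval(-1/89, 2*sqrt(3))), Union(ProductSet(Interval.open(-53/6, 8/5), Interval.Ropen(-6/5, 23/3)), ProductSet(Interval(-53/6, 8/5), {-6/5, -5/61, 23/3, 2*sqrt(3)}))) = ProductSet({1/9}, Interval(-1/89, 2*sqrt(3)))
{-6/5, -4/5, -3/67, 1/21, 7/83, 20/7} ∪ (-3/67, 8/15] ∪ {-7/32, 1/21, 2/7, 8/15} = {-6/5, -4/5, -7/32, 20/7} ∪ [-3/67, 8/15]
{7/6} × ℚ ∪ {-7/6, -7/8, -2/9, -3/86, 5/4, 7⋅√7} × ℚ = {-7/6, -7/8, -2/9, -3/86, 7/6, 5/4, 7⋅√7} × ℚ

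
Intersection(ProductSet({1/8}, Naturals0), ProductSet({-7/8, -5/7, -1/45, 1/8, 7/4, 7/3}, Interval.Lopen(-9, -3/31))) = EmptySet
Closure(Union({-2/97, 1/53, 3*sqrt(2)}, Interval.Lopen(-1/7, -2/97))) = Union({1/53, 3*sqrt(2)}, Interval(-1/7, -2/97))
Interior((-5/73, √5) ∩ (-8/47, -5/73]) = ∅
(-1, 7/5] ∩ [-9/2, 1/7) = (-1, 1/7)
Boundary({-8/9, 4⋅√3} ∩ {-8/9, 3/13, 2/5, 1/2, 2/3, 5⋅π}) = {-8/9}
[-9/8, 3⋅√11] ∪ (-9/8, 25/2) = [-9/8, 25/2)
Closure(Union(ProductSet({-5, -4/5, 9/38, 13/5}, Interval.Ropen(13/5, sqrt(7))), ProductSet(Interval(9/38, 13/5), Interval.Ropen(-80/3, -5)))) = Union(ProductSet({-5, -4/5, 9/38, 13/5}, Interval(13/5, sqrt(7))), ProductSet(Interval(9/38, 13/5), Interval(-80/3, -5)))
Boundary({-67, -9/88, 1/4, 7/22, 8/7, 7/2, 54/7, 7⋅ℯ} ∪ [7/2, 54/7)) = {-67, -9/88, 1/4, 7/22, 8/7, 7/2, 54/7, 7⋅ℯ}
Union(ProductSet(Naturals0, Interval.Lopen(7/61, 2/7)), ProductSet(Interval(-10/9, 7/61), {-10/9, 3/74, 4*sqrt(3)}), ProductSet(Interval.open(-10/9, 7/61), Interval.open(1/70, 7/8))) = Union(ProductSet(Interval(-10/9, 7/61), {-10/9, 3/74, 4*sqrt(3)}), ProductSet(Interval.open(-10/9, 7/61), Interval.open(1/70, 7/8)), ProductSet(Naturals0, Interval.Lopen(7/61, 2/7)))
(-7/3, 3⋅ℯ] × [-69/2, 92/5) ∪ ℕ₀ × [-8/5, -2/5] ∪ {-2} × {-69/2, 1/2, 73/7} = (ℕ₀ × [-8/5, -2/5]) ∪ ((-7/3, 3⋅ℯ] × [-69/2, 92/5))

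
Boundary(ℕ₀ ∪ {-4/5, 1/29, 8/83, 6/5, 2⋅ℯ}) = {-4/5, 1/29, 8/83, 6/5, 2⋅ℯ} ∪ ℕ₀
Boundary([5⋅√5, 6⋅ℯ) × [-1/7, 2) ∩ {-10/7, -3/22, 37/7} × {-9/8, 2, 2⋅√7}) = ∅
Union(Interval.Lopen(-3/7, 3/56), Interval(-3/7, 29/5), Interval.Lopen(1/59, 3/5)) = Interval(-3/7, 29/5)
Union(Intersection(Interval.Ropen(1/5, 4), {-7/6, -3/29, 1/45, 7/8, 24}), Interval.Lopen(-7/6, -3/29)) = Union({7/8}, Interval.Lopen(-7/6, -3/29))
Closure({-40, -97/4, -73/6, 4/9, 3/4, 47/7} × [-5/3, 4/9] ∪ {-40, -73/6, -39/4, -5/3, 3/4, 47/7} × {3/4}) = ({-40, -73/6, -39/4, -5/3, 3/4, 47/7} × {3/4}) ∪ ({-40, -97/4, -73/6, 4/9, 3/4, 47/7} × [-5/3, 4/9])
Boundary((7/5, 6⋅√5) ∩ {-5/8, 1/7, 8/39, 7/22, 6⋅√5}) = ∅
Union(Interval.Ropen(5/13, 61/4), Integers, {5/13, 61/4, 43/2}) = Union({43/2}, Integers, Interval(5/13, 61/4))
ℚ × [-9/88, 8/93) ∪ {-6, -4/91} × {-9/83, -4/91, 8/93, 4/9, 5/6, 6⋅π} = (ℚ × [-9/88, 8/93)) ∪ ({-6, -4/91} × {-9/83, -4/91, 8/93, 4/9, 5/6, 6⋅π})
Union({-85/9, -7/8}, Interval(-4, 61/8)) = Union({-85/9}, Interval(-4, 61/8))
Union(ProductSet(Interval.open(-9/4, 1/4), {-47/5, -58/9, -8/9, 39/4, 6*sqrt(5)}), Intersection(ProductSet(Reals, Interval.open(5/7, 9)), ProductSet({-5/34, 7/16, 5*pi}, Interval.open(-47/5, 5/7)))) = ProductSet(Interval.open(-9/4, 1/4), {-47/5, -58/9, -8/9, 39/4, 6*sqrt(5)})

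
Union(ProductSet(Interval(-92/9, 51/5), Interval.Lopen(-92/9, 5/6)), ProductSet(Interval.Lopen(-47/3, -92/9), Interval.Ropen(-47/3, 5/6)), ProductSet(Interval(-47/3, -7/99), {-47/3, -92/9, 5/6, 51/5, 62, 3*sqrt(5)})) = Union(ProductSet(Interval.Lopen(-47/3, -92/9), Interval.Ropen(-47/3, 5/6)), ProductSet(Interval(-47/3, -7/99), {-47/3, -92/9, 5/6, 51/5, 62, 3*sqrt(5)}), ProductSet(Interval(-92/9, 51/5), Interval.Lopen(-92/9, 5/6)))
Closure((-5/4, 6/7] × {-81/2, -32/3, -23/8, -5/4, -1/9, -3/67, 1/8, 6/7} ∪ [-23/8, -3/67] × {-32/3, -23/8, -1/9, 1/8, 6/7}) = ([-23/8, -3/67] × {-32/3, -23/8, -1/9, 1/8, 6/7}) ∪ ([-5/4, 6/7] × {-81/2, -32/3, -23/8, -5/4, -1/9, -3/67, 1/8, 6/7})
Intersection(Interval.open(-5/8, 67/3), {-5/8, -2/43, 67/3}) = {-2/43}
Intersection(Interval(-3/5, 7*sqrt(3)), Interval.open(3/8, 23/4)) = Interval.open(3/8, 23/4)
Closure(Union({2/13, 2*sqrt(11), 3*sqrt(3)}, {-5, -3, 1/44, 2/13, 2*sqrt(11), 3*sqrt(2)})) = {-5, -3, 1/44, 2/13, 2*sqrt(11), 3*sqrt(2), 3*sqrt(3)}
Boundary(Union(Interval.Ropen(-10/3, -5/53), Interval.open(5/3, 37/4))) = {-10/3, -5/53, 5/3, 37/4}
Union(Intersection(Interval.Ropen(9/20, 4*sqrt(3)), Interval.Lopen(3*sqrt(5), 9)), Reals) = Interval(-oo, oo)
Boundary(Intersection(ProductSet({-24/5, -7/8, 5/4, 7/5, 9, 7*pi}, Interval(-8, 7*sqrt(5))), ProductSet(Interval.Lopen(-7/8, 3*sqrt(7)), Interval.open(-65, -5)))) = ProductSet({5/4, 7/5}, Interval(-8, -5))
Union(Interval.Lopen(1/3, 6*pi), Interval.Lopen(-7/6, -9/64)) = Union(Interval.Lopen(-7/6, -9/64), Interval.Lopen(1/3, 6*pi))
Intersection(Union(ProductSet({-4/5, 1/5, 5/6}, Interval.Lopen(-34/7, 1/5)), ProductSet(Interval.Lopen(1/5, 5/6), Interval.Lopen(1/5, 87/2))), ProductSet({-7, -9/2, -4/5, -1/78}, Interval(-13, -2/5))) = ProductSet({-4/5}, Interval.Lopen(-34/7, -2/5))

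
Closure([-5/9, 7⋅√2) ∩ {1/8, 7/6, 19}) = {1/8, 7/6}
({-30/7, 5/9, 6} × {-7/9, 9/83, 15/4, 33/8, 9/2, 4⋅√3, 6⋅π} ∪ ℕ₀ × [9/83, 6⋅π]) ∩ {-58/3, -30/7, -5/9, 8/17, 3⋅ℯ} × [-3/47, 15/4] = {-30/7} × {9/83, 15/4}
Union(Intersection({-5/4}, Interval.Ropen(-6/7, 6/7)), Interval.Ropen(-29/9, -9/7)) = Interval.Ropen(-29/9, -9/7)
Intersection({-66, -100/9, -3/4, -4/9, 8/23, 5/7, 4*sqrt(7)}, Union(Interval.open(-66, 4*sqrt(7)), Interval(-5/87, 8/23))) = {-100/9, -3/4, -4/9, 8/23, 5/7}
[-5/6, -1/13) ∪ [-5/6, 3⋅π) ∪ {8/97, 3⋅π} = [-5/6, 3⋅π]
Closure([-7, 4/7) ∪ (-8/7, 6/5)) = [-7, 6/5]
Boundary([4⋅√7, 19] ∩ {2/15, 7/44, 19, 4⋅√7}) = {19, 4⋅√7}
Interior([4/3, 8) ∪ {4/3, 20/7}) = (4/3, 8)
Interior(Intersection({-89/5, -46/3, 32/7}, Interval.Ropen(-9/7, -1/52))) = EmptySet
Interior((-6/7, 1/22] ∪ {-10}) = (-6/7, 1/22)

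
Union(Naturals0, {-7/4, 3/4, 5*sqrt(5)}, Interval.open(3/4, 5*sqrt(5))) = Union({-7/4}, Interval(3/4, 5*sqrt(5)), Naturals0)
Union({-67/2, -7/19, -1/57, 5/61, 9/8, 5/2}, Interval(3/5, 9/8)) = Union({-67/2, -7/19, -1/57, 5/61, 5/2}, Interval(3/5, 9/8))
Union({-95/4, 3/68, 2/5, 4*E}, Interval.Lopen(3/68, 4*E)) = Union({-95/4}, Interval(3/68, 4*E))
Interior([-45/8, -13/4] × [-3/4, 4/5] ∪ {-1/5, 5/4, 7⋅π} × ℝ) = (-45/8, -13/4) × (-3/4, 4/5)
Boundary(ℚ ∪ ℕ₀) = ℝ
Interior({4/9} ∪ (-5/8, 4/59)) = (-5/8, 4/59)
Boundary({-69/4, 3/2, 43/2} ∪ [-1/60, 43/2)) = {-69/4, -1/60, 43/2}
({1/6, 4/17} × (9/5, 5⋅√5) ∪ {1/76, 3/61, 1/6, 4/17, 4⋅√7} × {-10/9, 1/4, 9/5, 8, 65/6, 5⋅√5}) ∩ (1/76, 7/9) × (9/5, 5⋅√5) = ({3/61, 1/6, 4/17} × {8, 65/6}) ∪ ({1/6, 4/17} × (9/5, 5⋅√5))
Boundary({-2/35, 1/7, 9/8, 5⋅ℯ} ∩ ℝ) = {-2/35, 1/7, 9/8, 5⋅ℯ}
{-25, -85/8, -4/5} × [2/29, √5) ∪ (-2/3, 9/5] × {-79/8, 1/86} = ((-2/3, 9/5] × {-79/8, 1/86}) ∪ ({-25, -85/8, -4/5} × [2/29, √5))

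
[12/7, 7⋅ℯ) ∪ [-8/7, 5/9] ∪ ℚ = ℚ ∪ [-8/7, 5/9] ∪ [12/7, 7⋅ℯ)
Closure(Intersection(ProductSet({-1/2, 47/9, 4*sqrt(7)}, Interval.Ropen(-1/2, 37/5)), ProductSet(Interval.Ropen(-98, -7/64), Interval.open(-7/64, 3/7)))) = ProductSet({-1/2}, Interval(-7/64, 3/7))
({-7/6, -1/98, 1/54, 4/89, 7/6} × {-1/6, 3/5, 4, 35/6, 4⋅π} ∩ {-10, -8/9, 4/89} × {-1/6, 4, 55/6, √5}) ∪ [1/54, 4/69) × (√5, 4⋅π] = ({4/89} × {-1/6, 4}) ∪ ([1/54, 4/69) × (√5, 4⋅π])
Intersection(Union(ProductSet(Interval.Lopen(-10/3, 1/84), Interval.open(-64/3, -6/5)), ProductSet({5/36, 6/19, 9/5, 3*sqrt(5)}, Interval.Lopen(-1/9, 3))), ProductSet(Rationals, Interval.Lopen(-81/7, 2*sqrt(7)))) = Union(ProductSet({5/36, 6/19, 9/5}, Interval.Lopen(-1/9, 3)), ProductSet(Intersection(Interval.Lopen(-10/3, 1/84), Rationals), Interval.open(-81/7, -6/5)))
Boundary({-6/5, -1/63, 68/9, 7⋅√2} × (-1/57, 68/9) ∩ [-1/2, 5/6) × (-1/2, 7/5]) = {-1/63} × [-1/57, 7/5]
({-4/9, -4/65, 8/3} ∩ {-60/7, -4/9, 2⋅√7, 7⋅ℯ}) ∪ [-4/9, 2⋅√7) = [-4/9, 2⋅√7)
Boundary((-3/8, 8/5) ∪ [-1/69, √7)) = {-3/8, √7}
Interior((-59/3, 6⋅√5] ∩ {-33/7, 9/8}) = ∅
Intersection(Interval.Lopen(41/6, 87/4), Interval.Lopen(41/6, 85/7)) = Interval.Lopen(41/6, 85/7)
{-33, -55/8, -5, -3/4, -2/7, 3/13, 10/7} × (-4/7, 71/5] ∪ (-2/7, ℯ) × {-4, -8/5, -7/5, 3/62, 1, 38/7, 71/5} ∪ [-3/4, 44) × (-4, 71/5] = ([-3/4, 44) × (-4, 71/5]) ∪ ({-33, -55/8, -5, -3/4, -2/7, 3/13, 10/7} × (-4/7, 71/5]) ∪ ((-2/7, ℯ) × {-4, -8/5, -7/5, 3/62, 1, 38/7, 71/5})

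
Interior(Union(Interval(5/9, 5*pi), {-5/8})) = Interval.open(5/9, 5*pi)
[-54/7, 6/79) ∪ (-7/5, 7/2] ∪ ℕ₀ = [-54/7, 7/2] ∪ ℕ₀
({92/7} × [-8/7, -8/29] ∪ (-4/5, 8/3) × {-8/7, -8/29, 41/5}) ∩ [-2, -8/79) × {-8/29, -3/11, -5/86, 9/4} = (-4/5, -8/79) × {-8/29}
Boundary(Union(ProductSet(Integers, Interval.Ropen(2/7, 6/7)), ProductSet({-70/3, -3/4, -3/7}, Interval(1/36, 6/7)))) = Union(ProductSet({-70/3, -3/4, -3/7}, Interval(1/36, 6/7)), ProductSet(Integers, Interval(2/7, 6/7)))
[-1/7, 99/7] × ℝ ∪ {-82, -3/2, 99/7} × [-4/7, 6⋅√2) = ([-1/7, 99/7] × ℝ) ∪ ({-82, -3/2, 99/7} × [-4/7, 6⋅√2))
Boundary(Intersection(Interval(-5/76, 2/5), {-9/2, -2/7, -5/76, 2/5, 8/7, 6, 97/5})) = {-5/76, 2/5}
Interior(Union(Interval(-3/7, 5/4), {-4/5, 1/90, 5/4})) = Interval.open(-3/7, 5/4)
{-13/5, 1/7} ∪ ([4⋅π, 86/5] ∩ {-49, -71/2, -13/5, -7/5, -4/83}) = {-13/5, 1/7}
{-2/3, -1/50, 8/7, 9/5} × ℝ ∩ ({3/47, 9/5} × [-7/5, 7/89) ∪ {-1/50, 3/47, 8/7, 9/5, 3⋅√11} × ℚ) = ({-1/50, 8/7, 9/5} × ℚ) ∪ ({9/5} × [-7/5, 7/89))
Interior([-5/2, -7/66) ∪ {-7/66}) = (-5/2, -7/66)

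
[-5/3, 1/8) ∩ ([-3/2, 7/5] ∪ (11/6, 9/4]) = [-3/2, 1/8)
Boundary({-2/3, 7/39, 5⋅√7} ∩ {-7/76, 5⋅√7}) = {5⋅√7}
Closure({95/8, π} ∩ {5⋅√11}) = ∅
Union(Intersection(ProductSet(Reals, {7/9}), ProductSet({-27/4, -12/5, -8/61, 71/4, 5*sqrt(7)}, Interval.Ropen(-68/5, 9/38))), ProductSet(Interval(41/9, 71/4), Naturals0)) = ProductSet(Interval(41/9, 71/4), Naturals0)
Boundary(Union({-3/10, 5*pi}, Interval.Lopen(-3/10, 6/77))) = {-3/10, 6/77, 5*pi}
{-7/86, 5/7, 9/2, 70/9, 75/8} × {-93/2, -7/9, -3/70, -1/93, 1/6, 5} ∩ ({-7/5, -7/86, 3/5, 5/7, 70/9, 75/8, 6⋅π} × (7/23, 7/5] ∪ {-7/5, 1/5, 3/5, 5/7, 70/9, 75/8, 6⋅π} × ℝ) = {5/7, 70/9, 75/8} × {-93/2, -7/9, -3/70, -1/93, 1/6, 5}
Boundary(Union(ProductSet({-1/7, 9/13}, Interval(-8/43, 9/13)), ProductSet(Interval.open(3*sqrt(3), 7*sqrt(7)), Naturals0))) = Union(ProductSet({-1/7, 9/13}, Interval(-8/43, 9/13)), ProductSet(Interval(3*sqrt(3), 7*sqrt(7)), Naturals0))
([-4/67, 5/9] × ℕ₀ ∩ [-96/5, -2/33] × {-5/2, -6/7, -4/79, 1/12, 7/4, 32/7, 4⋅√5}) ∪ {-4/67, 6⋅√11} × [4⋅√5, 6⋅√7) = {-4/67, 6⋅√11} × [4⋅√5, 6⋅√7)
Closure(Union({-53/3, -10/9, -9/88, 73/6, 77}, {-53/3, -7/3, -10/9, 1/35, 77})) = {-53/3, -7/3, -10/9, -9/88, 1/35, 73/6, 77}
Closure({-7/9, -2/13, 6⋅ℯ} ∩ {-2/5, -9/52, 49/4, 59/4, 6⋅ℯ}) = {6⋅ℯ}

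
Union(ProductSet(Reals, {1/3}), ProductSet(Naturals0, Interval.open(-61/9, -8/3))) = Union(ProductSet(Naturals0, Interval.open(-61/9, -8/3)), ProductSet(Reals, {1/3}))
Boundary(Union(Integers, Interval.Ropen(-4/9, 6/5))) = Union(Complement(Integers, Interval.open(-4/9, 6/5)), {-4/9, 6/5})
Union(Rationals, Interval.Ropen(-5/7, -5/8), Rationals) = Union(Interval(-5/7, -5/8), Rationals)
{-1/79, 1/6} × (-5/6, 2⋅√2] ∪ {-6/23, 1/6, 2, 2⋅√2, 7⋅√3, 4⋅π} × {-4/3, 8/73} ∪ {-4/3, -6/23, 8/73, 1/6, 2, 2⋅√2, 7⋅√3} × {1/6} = ({-1/79, 1/6} × (-5/6, 2⋅√2]) ∪ ({-4/3, -6/23, 8/73, 1/6, 2, 2⋅√2, 7⋅√3} × {1/6}) ∪ ({-6/23, 1/6, 2, 2⋅√2, 7⋅√3, 4⋅π} × {-4/3, 8/73})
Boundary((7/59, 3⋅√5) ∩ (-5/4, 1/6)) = {7/59, 1/6}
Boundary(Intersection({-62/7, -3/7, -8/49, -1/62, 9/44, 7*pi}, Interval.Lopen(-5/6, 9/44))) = {-3/7, -8/49, -1/62, 9/44}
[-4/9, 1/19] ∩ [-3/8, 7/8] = [-3/8, 1/19]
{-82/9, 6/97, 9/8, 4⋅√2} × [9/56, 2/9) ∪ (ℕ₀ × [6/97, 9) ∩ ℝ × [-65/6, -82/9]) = {-82/9, 6/97, 9/8, 4⋅√2} × [9/56, 2/9)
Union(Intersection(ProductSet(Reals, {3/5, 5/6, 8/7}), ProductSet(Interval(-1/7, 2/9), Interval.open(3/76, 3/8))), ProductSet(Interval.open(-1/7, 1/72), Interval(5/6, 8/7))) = ProductSet(Interval.open(-1/7, 1/72), Interval(5/6, 8/7))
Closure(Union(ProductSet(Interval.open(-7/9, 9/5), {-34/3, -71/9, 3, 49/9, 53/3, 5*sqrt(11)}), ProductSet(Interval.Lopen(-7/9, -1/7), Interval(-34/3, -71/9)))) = Union(ProductSet(Interval(-7/9, -1/7), Interval(-34/3, -71/9)), ProductSet(Interval(-7/9, 9/5), {-34/3, -71/9, 3, 49/9, 53/3, 5*sqrt(11)}))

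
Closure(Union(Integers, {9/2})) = Union({9/2}, Integers)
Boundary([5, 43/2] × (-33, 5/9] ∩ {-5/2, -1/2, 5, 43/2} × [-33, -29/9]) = {5, 43/2} × [-33, -29/9]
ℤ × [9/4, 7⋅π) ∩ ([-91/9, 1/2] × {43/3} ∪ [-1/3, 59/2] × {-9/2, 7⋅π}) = {-10, -9, …, 0} × {43/3}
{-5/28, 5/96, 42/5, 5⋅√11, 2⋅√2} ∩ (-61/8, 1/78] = {-5/28}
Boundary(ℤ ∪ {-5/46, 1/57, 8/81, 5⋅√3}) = ℤ ∪ {-5/46, 1/57, 8/81, 5⋅√3}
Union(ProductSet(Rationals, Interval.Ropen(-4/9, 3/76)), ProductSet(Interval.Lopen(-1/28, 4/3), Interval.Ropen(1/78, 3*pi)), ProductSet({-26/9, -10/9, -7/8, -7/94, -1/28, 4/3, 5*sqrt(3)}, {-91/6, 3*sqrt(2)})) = Union(ProductSet({-26/9, -10/9, -7/8, -7/94, -1/28, 4/3, 5*sqrt(3)}, {-91/6, 3*sqrt(2)}), ProductSet(Interval.Lopen(-1/28, 4/3), Interval.Ropen(1/78, 3*pi)), ProductSet(Rationals, Interval.Ropen(-4/9, 3/76)))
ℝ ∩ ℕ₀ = ℕ₀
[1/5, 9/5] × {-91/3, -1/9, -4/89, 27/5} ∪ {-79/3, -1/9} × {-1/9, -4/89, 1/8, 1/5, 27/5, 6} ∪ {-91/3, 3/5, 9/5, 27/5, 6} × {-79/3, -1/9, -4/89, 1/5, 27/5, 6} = ({-79/3, -1/9} × {-1/9, -4/89, 1/8, 1/5, 27/5, 6}) ∪ ([1/5, 9/5] × {-91/3, -1/9, -4/89, 27/5}) ∪ ({-91/3, 3/5, 9/5, 27/5, 6} × {-79/3, -1/9, -4/89, 1/5, 27/5, 6})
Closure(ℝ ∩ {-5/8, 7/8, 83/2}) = {-5/8, 7/8, 83/2}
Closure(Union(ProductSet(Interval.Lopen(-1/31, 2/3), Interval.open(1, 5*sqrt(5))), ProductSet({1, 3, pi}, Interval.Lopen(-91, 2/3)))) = Union(ProductSet({-1/31, 2/3}, Interval(1, 5*sqrt(5))), ProductSet({1, 3, pi}, Interval(-91, 2/3)), ProductSet(Interval(-1/31, 2/3), {1, 5*sqrt(5)}), ProductSet(Interval.Lopen(-1/31, 2/3), Interval.open(1, 5*sqrt(5))))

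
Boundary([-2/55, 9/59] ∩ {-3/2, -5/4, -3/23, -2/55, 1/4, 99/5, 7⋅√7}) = {-2/55}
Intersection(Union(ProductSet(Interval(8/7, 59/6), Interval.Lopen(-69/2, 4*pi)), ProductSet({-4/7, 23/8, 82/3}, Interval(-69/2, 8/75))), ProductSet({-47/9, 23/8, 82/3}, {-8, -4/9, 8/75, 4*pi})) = Union(ProductSet({23/8}, {-8, -4/9, 8/75, 4*pi}), ProductSet({23/8, 82/3}, {-8, -4/9, 8/75}))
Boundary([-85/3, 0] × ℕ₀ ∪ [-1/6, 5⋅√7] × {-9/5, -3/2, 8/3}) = ([-85/3, 0] × ℕ₀) ∪ ([-1/6, 5⋅√7] × {-9/5, -3/2, 8/3})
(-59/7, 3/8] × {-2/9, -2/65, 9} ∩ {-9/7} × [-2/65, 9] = {-9/7} × {-2/65, 9}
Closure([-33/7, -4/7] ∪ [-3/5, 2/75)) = [-33/7, 2/75]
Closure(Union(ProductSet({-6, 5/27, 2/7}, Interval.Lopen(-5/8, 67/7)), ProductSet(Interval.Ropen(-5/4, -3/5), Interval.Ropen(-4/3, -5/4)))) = Union(ProductSet({-5/4, -3/5}, Interval(-4/3, -5/4)), ProductSet({-6, 5/27, 2/7}, Interval(-5/8, 67/7)), ProductSet(Interval(-5/4, -3/5), {-4/3, -5/4}), ProductSet(Interval.Ropen(-5/4, -3/5), Interval.Ropen(-4/3, -5/4)))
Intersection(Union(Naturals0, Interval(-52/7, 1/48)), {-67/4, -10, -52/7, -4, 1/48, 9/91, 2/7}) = {-52/7, -4, 1/48}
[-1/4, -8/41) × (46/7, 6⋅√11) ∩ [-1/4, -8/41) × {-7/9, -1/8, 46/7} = ∅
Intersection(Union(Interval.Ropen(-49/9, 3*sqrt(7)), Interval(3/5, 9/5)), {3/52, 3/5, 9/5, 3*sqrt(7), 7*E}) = {3/52, 3/5, 9/5}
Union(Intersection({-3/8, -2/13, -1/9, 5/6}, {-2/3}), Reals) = Reals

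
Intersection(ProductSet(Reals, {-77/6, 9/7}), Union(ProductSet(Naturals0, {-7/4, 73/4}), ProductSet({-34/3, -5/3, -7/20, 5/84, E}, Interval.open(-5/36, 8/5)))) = ProductSet({-34/3, -5/3, -7/20, 5/84, E}, {9/7})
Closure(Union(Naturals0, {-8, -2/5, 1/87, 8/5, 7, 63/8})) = Union({-8, -2/5, 1/87, 8/5, 63/8}, Naturals0)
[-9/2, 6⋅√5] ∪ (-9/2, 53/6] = [-9/2, 6⋅√5]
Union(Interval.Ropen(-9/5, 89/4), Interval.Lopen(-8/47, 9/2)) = Interval.Ropen(-9/5, 89/4)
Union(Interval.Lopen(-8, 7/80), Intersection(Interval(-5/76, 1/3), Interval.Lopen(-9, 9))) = Interval.Lopen(-8, 1/3)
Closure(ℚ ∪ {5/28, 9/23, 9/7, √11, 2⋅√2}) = ℝ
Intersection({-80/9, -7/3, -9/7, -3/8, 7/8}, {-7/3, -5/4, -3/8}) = {-7/3, -3/8}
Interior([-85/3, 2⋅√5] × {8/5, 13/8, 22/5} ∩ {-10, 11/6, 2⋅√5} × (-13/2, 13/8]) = ∅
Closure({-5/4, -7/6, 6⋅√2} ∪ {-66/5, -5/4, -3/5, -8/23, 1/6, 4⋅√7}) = {-66/5, -5/4, -7/6, -3/5, -8/23, 1/6, 6⋅√2, 4⋅√7}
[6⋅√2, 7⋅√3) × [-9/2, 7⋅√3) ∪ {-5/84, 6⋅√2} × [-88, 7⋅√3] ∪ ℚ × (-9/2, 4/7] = (ℚ × (-9/2, 4/7]) ∪ ({-5/84, 6⋅√2} × [-88, 7⋅√3]) ∪ ([6⋅√2, 7⋅√3) × [-9/2, 7⋅√3))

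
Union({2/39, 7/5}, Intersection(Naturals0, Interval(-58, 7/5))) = Union({2/39, 7/5}, Range(0, 2, 1))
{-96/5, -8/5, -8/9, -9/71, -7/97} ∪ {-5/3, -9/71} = {-96/5, -5/3, -8/5, -8/9, -9/71, -7/97}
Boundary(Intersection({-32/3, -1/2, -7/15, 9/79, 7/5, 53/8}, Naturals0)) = EmptySet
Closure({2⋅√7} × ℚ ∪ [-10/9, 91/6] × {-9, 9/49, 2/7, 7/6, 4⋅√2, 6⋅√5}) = ({2⋅√7} × ℝ) ∪ ([-10/9, 91/6] × {-9, 9/49, 2/7, 7/6, 4⋅√2, 6⋅√5})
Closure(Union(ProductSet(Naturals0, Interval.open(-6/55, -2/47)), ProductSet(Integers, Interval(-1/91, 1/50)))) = Union(ProductSet(Integers, Interval(-1/91, 1/50)), ProductSet(Naturals0, Interval(-6/55, -2/47)))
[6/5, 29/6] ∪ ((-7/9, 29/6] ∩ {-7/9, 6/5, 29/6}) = [6/5, 29/6]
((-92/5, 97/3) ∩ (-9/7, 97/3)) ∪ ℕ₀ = (-9/7, 97/3) ∪ ℕ₀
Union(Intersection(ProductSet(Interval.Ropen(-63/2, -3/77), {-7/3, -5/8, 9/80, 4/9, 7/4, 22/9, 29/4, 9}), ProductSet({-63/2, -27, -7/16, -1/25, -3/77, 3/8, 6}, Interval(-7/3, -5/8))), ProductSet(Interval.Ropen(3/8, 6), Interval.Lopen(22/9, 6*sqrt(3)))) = Union(ProductSet({-63/2, -27, -7/16, -1/25}, {-7/3, -5/8}), ProductSet(Interval.Ropen(3/8, 6), Interval.Lopen(22/9, 6*sqrt(3))))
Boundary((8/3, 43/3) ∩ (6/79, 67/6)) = {8/3, 67/6}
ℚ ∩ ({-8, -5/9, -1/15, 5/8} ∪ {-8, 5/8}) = {-8, -5/9, -1/15, 5/8}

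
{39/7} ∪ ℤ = ℤ ∪ {39/7}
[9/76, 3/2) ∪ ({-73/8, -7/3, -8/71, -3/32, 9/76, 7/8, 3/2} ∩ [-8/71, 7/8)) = {-8/71, -3/32} ∪ [9/76, 3/2)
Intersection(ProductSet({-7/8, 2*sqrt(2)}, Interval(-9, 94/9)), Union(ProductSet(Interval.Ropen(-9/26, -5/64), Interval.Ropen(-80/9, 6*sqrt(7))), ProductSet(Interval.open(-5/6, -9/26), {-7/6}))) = EmptySet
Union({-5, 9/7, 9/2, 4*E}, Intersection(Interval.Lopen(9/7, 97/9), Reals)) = Union({-5, 4*E}, Interval(9/7, 97/9))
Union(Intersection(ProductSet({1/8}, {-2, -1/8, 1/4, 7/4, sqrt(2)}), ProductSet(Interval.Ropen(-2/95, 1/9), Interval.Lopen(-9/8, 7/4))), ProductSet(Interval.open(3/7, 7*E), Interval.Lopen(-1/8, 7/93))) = ProductSet(Interval.open(3/7, 7*E), Interval.Lopen(-1/8, 7/93))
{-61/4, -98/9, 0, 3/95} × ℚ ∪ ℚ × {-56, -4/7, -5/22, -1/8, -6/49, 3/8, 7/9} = ({-61/4, -98/9, 0, 3/95} × ℚ) ∪ (ℚ × {-56, -4/7, -5/22, -1/8, -6/49, 3/8, 7/9})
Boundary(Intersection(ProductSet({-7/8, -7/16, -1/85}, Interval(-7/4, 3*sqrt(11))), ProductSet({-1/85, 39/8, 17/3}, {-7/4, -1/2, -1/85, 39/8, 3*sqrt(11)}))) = ProductSet({-1/85}, {-7/4, -1/2, -1/85, 39/8, 3*sqrt(11)})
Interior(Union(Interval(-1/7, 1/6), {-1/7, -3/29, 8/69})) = Interval.open(-1/7, 1/6)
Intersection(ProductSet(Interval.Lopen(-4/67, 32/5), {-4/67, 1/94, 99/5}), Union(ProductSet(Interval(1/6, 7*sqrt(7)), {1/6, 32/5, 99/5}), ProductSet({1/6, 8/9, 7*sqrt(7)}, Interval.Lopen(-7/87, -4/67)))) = Union(ProductSet({1/6, 8/9}, {-4/67}), ProductSet(Interval(1/6, 32/5), {99/5}))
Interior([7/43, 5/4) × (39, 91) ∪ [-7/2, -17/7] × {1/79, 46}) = (7/43, 5/4) × (39, 91)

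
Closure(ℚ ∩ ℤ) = ℤ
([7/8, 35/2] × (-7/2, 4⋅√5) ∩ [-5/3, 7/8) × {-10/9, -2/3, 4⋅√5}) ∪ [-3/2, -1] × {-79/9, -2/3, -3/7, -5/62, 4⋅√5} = [-3/2, -1] × {-79/9, -2/3, -3/7, -5/62, 4⋅√5}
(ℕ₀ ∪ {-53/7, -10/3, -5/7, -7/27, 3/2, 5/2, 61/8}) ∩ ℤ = ℕ₀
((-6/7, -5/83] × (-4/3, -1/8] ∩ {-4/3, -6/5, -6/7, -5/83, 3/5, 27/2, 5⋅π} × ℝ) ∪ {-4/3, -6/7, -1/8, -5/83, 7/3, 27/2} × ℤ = ({-5/83} × (-4/3, -1/8]) ∪ ({-4/3, -6/7, -1/8, -5/83, 7/3, 27/2} × ℤ)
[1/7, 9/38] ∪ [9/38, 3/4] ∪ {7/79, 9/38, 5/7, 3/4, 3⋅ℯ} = {7/79, 3⋅ℯ} ∪ [1/7, 3/4]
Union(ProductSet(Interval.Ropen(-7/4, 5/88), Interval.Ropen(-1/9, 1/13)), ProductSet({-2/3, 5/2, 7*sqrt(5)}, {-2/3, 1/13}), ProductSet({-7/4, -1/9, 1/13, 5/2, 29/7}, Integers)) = Union(ProductSet({-2/3, 5/2, 7*sqrt(5)}, {-2/3, 1/13}), ProductSet({-7/4, -1/9, 1/13, 5/2, 29/7}, Integers), ProductSet(Interval.Ropen(-7/4, 5/88), Interval.Ropen(-1/9, 1/13)))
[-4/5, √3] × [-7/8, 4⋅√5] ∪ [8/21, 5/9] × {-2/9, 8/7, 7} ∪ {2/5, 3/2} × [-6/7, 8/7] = [-4/5, √3] × [-7/8, 4⋅√5]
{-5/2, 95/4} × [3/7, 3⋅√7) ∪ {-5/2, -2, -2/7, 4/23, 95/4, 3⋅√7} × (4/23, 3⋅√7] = {-5/2, -2, -2/7, 4/23, 95/4, 3⋅√7} × (4/23, 3⋅√7]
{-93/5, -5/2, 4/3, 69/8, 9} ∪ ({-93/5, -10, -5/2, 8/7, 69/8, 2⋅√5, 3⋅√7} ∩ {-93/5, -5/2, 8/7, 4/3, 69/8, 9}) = {-93/5, -5/2, 8/7, 4/3, 69/8, 9}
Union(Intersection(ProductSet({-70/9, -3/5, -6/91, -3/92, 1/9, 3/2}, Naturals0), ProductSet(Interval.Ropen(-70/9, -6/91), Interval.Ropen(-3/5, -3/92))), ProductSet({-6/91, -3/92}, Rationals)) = ProductSet({-6/91, -3/92}, Rationals)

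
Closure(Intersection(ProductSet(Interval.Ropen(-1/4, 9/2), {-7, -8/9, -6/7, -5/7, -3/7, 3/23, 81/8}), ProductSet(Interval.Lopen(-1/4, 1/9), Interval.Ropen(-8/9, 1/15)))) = ProductSet(Interval(-1/4, 1/9), {-8/9, -6/7, -5/7, -3/7})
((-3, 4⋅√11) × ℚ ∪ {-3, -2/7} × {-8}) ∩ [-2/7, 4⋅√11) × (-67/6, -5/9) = [-2/7, 4⋅√11) × (ℚ ∩ (-67/6, -5/9))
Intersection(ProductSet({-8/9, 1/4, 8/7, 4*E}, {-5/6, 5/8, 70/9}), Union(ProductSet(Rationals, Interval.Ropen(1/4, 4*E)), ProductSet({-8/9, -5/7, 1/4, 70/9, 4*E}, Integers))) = ProductSet({-8/9, 1/4, 8/7}, {5/8, 70/9})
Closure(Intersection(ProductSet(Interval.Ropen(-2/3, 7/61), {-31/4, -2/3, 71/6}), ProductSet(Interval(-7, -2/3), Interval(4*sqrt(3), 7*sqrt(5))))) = ProductSet({-2/3}, {71/6})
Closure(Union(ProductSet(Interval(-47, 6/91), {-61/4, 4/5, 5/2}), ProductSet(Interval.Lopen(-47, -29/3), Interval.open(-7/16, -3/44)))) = Union(ProductSet({-47, -29/3}, Interval(-7/16, -3/44)), ProductSet(Interval(-47, -29/3), {-7/16, -3/44}), ProductSet(Interval.Lopen(-47, -29/3), Interval.open(-7/16, -3/44)), ProductSet(Interval(-47, 6/91), {-61/4, 4/5, 5/2}))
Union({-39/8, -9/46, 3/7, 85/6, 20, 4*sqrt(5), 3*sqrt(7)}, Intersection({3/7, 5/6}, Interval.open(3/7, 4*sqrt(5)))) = {-39/8, -9/46, 3/7, 5/6, 85/6, 20, 4*sqrt(5), 3*sqrt(7)}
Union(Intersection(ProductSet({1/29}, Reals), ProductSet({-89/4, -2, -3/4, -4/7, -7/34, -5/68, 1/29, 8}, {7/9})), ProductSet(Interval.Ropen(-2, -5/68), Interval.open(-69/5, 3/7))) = Union(ProductSet({1/29}, {7/9}), ProductSet(Interval.Ropen(-2, -5/68), Interval.open(-69/5, 3/7)))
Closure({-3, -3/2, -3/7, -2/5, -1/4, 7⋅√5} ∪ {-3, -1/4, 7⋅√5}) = {-3, -3/2, -3/7, -2/5, -1/4, 7⋅√5}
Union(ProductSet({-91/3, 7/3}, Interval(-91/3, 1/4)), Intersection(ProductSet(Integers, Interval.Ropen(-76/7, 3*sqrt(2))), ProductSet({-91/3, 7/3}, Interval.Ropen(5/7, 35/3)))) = ProductSet({-91/3, 7/3}, Interval(-91/3, 1/4))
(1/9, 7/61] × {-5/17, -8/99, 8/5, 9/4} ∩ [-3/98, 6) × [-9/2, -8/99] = (1/9, 7/61] × {-5/17, -8/99}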